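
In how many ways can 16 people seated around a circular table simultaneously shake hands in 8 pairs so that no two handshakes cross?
C_8 = 1430

These noncrossing handshakes are counted by the Catalan number C_n = (1/(n + 1)) · C(2n, n). For n = 8: C_8 = (1/9) · C(16, 8) = 12870/9 = 1430.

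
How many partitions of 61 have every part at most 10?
p(61, parts ≤ 10) = 217280

Use the recurrence p(n, m) = p(n, m−1) + p(n−m, m): either the largest part is < m (count p(n, m−1)) or the largest part is exactly m (remove one copy of m, count p(n−m, m)). With p(0, ·) = 1 this gives p(61, parts ≤ 10) = 217280. (By conjugating Young diagrams, this also counts partitions of 61 into at most 10 parts.)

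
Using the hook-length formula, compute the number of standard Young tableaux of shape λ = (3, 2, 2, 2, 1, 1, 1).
# SYT of shape (3, 2, 2, 2, 1, 1, 1) = 1408

Hook-length formula: f^λ = n! / Π hook(c), product over all cells c of the Young diagram. For λ = (3, 2, 2, 2, 1, 1, 1), n = 12 boxes. Hook lengths by row (left-to-right, top-to-bottom): [9, 5, 1]; [7, 3]; [6, 2]; [5, 1]; [3]; [2]; [1]. Product of hooks = 340200. So f^λ = 12! / 340200 = 479001600 / 340200 = 1408.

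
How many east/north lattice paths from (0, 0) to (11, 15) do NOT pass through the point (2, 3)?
Number of paths = 4786860

Total paths from (0, 0) to (11, 15): C(26, 11) = 7726160. Paths through (2, 3): (paths (0, 0) → (2, 3)) × (paths (2, 3) → (11, 15)) = C(5, 2) · C(21, 9) = 10 · 293930 = 2939300. Avoidance count = 7726160 − 2939300 = 4786860.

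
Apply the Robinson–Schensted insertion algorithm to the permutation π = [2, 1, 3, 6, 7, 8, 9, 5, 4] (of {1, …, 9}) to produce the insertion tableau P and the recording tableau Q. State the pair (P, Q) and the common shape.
P = [1, 3, 4, 7, 8, 9] / [2, 5] / [6];  Q = [1, 3, 4, 5, 6, 7] / [2, 8] / [9];  common shape = (6, 2, 1)

Row-insert the values π_1, π_2, … into P one at a time, bumping the leftmost entry strictly greater than the inserted value down to the next row. The recording tableau Q records, in position (i, j), the step at which that cell was added to P.
  Insert 2 (step 1): P = [2];  Q = [1]
  Insert 1 (step 2): P = [1] / [2];  Q = [1] / [2]
  Insert 3 (step 3): P = [1, 3] / [2];  Q = [1, 3] / [2]
  Insert 6 (step 4): P = [1, 3, 6] / [2];  Q = [1, 3, 4] / [2]
  Insert 7 (step 5): P = [1, 3, 6, 7] / [2];  Q = [1, 3, 4, 5] / [2]
  Insert 8 (step 6): P = [1, 3, 6, 7, 8] / [2];  Q = [1, 3, 4, 5, 6] / [2]
  Insert 9 (step 7): P = [1, 3, 6, 7, 8, 9] / [2];  Q = [1, 3, 4, 5, 6, 7] / [2]
  Insert 5 (step 8): P = [1, 3, 5, 7, 8, 9] / [2, 6];  Q = [1, 3, 4, 5, 6, 7] / [2, 8]
  Insert 4 (step 9): P = [1, 3, 4, 7, 8, 9] / [2, 5] / [6];  Q = [1, 3, 4, 5, 6, 7] / [2, 8] / [9]
Final shape: (6, 2, 1).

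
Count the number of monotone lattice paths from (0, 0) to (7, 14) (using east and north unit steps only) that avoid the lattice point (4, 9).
Number of paths = 76240

Total paths from (0, 0) to (7, 14): C(21, 7) = 116280. Paths through (4, 9): (paths (0, 0) → (4, 9)) × (paths (4, 9) → (7, 14)) = C(13, 4) · C(8, 3) = 715 · 56 = 40040. Avoidance count = 116280 − 40040 = 76240.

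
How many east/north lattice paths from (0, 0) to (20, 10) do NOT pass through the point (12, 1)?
Number of paths = 29728985

Total paths from (0, 0) to (20, 10): C(30, 20) = 30045015. Paths through (12, 1): (paths (0, 0) → (12, 1)) × (paths (12, 1) → (20, 10)) = C(13, 12) · C(17, 8) = 13 · 24310 = 316030. Avoidance count = 30045015 − 316030 = 29728985.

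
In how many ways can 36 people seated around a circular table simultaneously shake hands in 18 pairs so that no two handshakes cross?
C_18 = 477638700

These noncrossing handshakes are counted by the Catalan number C_n = (1/(n + 1)) · C(2n, n). For n = 18: C_18 = (1/19) · C(36, 18) = 9075135300/19 = 477638700.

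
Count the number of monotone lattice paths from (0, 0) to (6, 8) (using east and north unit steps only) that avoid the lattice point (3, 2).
Number of paths = 2163

Total paths from (0, 0) to (6, 8): C(14, 6) = 3003. Paths through (3, 2): (paths (0, 0) → (3, 2)) × (paths (3, 2) → (6, 8)) = C(5, 3) · C(9, 3) = 10 · 84 = 840. Avoidance count = 3003 − 840 = 2163.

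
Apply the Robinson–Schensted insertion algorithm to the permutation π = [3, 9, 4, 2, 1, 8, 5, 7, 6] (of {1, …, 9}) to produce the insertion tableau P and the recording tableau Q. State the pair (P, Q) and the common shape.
P = [1, 4, 5, 6] / [2, 7] / [3, 8] / [9];  Q = [1, 2, 6, 8] / [3, 7] / [4, 9] / [5];  common shape = (4, 2, 2, 1)

Row-insert the values π_1, π_2, … into P one at a time, bumping the leftmost entry strictly greater than the inserted value down to the next row. The recording tableau Q records, in position (i, j), the step at which that cell was added to P.
  Insert 3 (step 1): P = [3];  Q = [1]
  Insert 9 (step 2): P = [3, 9];  Q = [1, 2]
  Insert 4 (step 3): P = [3, 4] / [9];  Q = [1, 2] / [3]
  Insert 2 (step 4): P = [2, 4] / [3] / [9];  Q = [1, 2] / [3] / [4]
  Insert 1 (step 5): P = [1, 4] / [2] / [3] / [9];  Q = [1, 2] / [3] / [4] / [5]
  Insert 8 (step 6): P = [1, 4, 8] / [2] / [3] / [9];  Q = [1, 2, 6] / [3] / [4] / [5]
  Insert 5 (step 7): P = [1, 4, 5] / [2, 8] / [3] / [9];  Q = [1, 2, 6] / [3, 7] / [4] / [5]
  Insert 7 (step 8): P = [1, 4, 5, 7] / [2, 8] / [3] / [9];  Q = [1, 2, 6, 8] / [3, 7] / [4] / [5]
  Insert 6 (step 9): P = [1, 4, 5, 6] / [2, 7] / [3, 8] / [9];  Q = [1, 2, 6, 8] / [3, 7] / [4, 9] / [5]
Final shape: (4, 2, 2, 1).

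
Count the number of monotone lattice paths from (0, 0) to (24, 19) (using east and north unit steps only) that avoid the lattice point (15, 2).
Number of paths = 800047493050

Total paths from (0, 0) to (24, 19): C(43, 24) = 800472431850. Paths through (15, 2): (paths (0, 0) → (15, 2)) × (paths (15, 2) → (24, 19)) = C(17, 15) · C(26, 9) = 136 · 3124550 = 424938800. Avoidance count = 800472431850 − 424938800 = 800047493050.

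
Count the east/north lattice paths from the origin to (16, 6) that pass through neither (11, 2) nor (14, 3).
Number of paths = 61105

Inclusion–exclusion. Total paths: C(22, 16) = 74613. Through P₁: C(13, 11)·C(9, 5) = 9828. Through P₂: C(17, 14)·C(5, 2) = 6800. Since P₁ is strictly southwest of P₂, a monotone path through both must visit P₁ then P₂; paths through both = C(13, 11)·C(4, 3)·C(5, 2) = 3120. Avoid both = 74613 − 9828 − 6800 + 3120 = 61105.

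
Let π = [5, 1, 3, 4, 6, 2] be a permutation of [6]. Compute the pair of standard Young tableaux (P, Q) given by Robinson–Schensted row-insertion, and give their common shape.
P = [1, 2, 4, 6] / [3] / [5];  Q = [1, 3, 4, 5] / [2] / [6];  common shape = (4, 1, 1)

Row-insert the values π_1, π_2, … into P one at a time, bumping the leftmost entry strictly greater than the inserted value down to the next row. The recording tableau Q records, in position (i, j), the step at which that cell was added to P.
  Insert 5 (step 1): P = [5];  Q = [1]
  Insert 1 (step 2): P = [1] / [5];  Q = [1] / [2]
  Insert 3 (step 3): P = [1, 3] / [5];  Q = [1, 3] / [2]
  Insert 4 (step 4): P = [1, 3, 4] / [5];  Q = [1, 3, 4] / [2]
  Insert 6 (step 5): P = [1, 3, 4, 6] / [5];  Q = [1, 3, 4, 5] / [2]
  Insert 2 (step 6): P = [1, 2, 4, 6] / [3] / [5];  Q = [1, 3, 4, 5] / [2] / [6]
Final shape: (4, 1, 1).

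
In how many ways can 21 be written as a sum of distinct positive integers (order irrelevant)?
q(21) = 76

A partition into distinct parts is a strictly decreasing sequence summing to n. The recurrence d(n, m) = d(n, m−1) + d(n−m, m−1) (use part m at most once) with q(n) = d(n, n) gives q(21) = 76. (Euler's theorem: # distinct-part partitions = # odd-part partitions.)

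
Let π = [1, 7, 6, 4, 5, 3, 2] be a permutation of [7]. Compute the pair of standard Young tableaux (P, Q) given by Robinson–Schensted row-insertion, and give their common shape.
P = [1, 2, 5] / [3] / [4] / [6] / [7];  Q = [1, 2, 5] / [3] / [4] / [6] / [7];  common shape = (3, 1, 1, 1, 1)

Row-insert the values π_1, π_2, … into P one at a time, bumping the leftmost entry strictly greater than the inserted value down to the next row. The recording tableau Q records, in position (i, j), the step at which that cell was added to P.
  Insert 1 (step 1): P = [1];  Q = [1]
  Insert 7 (step 2): P = [1, 7];  Q = [1, 2]
  Insert 6 (step 3): P = [1, 6] / [7];  Q = [1, 2] / [3]
  Insert 4 (step 4): P = [1, 4] / [6] / [7];  Q = [1, 2] / [3] / [4]
  Insert 5 (step 5): P = [1, 4, 5] / [6] / [7];  Q = [1, 2, 5] / [3] / [4]
  Insert 3 (step 6): P = [1, 3, 5] / [4] / [6] / [7];  Q = [1, 2, 5] / [3] / [4] / [6]
  Insert 2 (step 7): P = [1, 2, 5] / [3] / [4] / [6] / [7];  Q = [1, 2, 5] / [3] / [4] / [6] / [7]
Final shape: (3, 1, 1, 1, 1).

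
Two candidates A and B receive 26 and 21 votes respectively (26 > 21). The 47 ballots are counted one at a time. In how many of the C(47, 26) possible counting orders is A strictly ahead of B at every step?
Strict-lead orderings = 1335293573130

Total orderings of the 47 votes with 26 for A: C(47, 26) = 12551759587422. By the Bertrand ballot formula (Cycle Lemma / reflection principle), the number of orderings in which A is strictly ahead of B throughout is (p − q)/(p + q) · C(p + q, p) = (26 − 21)/(26 + 21) · 12551759587422 = 1335293573130.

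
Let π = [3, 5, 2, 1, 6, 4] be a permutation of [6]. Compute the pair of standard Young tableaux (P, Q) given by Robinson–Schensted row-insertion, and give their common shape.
P = [1, 4, 6] / [2, 5] / [3];  Q = [1, 2, 5] / [3, 6] / [4];  common shape = (3, 2, 1)

Row-insert the values π_1, π_2, … into P one at a time, bumping the leftmost entry strictly greater than the inserted value down to the next row. The recording tableau Q records, in position (i, j), the step at which that cell was added to P.
  Insert 3 (step 1): P = [3];  Q = [1]
  Insert 5 (step 2): P = [3, 5];  Q = [1, 2]
  Insert 2 (step 3): P = [2, 5] / [3];  Q = [1, 2] / [3]
  Insert 1 (step 4): P = [1, 5] / [2] / [3];  Q = [1, 2] / [3] / [4]
  Insert 6 (step 5): P = [1, 5, 6] / [2] / [3];  Q = [1, 2, 5] / [3] / [4]
  Insert 4 (step 6): P = [1, 4, 6] / [2, 5] / [3];  Q = [1, 2, 5] / [3, 6] / [4]
Final shape: (3, 2, 1).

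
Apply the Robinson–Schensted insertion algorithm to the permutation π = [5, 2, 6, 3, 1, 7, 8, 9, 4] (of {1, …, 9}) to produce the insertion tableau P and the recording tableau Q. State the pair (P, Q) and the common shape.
P = [1, 3, 4, 8, 9] / [2, 6, 7] / [5];  Q = [1, 3, 6, 7, 8] / [2, 4, 9] / [5];  common shape = (5, 3, 1)

Row-insert the values π_1, π_2, … into P one at a time, bumping the leftmost entry strictly greater than the inserted value down to the next row. The recording tableau Q records, in position (i, j), the step at which that cell was added to P.
  Insert 5 (step 1): P = [5];  Q = [1]
  Insert 2 (step 2): P = [2] / [5];  Q = [1] / [2]
  Insert 6 (step 3): P = [2, 6] / [5];  Q = [1, 3] / [2]
  Insert 3 (step 4): P = [2, 3] / [5, 6];  Q = [1, 3] / [2, 4]
  Insert 1 (step 5): P = [1, 3] / [2, 6] / [5];  Q = [1, 3] / [2, 4] / [5]
  Insert 7 (step 6): P = [1, 3, 7] / [2, 6] / [5];  Q = [1, 3, 6] / [2, 4] / [5]
  Insert 8 (step 7): P = [1, 3, 7, 8] / [2, 6] / [5];  Q = [1, 3, 6, 7] / [2, 4] / [5]
  Insert 9 (step 8): P = [1, 3, 7, 8, 9] / [2, 6] / [5];  Q = [1, 3, 6, 7, 8] / [2, 4] / [5]
  Insert 4 (step 9): P = [1, 3, 4, 8, 9] / [2, 6, 7] / [5];  Q = [1, 3, 6, 7, 8] / [2, 4, 9] / [5]
Final shape: (5, 3, 1).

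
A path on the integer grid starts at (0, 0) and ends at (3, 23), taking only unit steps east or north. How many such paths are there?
Number of paths = 2600

A monotone lattice path from (0, 0) to (3, 23) consists of 3 east steps and 23 north steps in some order, so it is determined by which 3 of the 26 steps are east. The count is C(26, 3) = 2600.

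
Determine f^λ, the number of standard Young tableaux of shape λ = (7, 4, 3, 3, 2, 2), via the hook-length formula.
# SYT of shape (7, 4, 3, 3, 2, 2) = 499974930

Hook-length formula: f^λ = n! / Π hook(c), product over all cells c of the Young diagram. For λ = (7, 4, 3, 3, 2, 2), n = 21 boxes. Hook lengths by row (left-to-right, top-to-bottom): [12, 11, 8, 5, 3, 2, 1]; [8, 7, 4, 1]; [6, 5, 2]; [5, 4, 1]; [3, 2]; [2, 1]. Product of hooks = 102187008000. So f^λ = 21! / 102187008000 = 51090942171709440000 / 102187008000 = 499974930.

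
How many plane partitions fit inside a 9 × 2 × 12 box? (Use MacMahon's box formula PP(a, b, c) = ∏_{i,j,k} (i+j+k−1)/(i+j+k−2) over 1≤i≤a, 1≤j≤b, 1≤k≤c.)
PP(9, 2, 12) = 14620666060

Evaluate the triple product over i = 1..9, j = 1..2, k = 1..12. The factors are (2/1) · (3/2) · (4/3) · (5/4) · (6/5) · (7/6) · (8/7) · (9/8) · … (216 factors total). The numerators and denominators telescope so the product is an integer; carrying out the multiplication exactly gives PP(9, 2, 12) = 14620666060.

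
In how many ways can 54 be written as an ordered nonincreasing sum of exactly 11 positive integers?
p(54, 11 parts) = 31316

Partitions of n into exactly k parts are in bijection with partitions of n − k into at most k parts (subtract 1 from each part). So p(54, exactly 11) = p(43, parts ≤ 11). Computing via the recurrence p(m, j) = p(m, j−1) + p(m−j, j) gives 31316.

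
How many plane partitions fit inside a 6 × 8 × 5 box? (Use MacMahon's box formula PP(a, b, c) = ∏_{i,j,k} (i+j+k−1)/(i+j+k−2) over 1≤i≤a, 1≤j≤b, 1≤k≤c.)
PP(6, 8, 5) = 7997986868872

Evaluate the triple product over i = 1..6, j = 1..8, k = 1..5. The factors are (2/1) · (3/2) · (4/3) · (5/4) · (6/5) · (3/2) · (4/3) · (5/4) · … (240 factors total). The numerators and denominators telescope so the product is an integer; carrying out the multiplication exactly gives PP(6, 8, 5) = 7997986868872.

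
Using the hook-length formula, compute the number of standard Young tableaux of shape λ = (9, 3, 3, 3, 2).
# SYT of shape (9, 3, 3, 3, 2) = 25069968

Hook-length formula: f^λ = n! / Π hook(c), product over all cells c of the Young diagram. For λ = (9, 3, 3, 3, 2), n = 20 boxes. Hook lengths by row (left-to-right, top-to-bottom): [13, 12, 10, 6, 5, 4, 3, 2, 1]; [6, 5, 3]; [5, 4, 2]; [4, 3, 1]; [2, 1]. Product of hooks = 97044480000. So f^λ = 20! / 97044480000 = 2432902008176640000 / 97044480000 = 25069968.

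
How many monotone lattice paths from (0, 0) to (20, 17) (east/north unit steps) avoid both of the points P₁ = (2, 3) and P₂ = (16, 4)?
Number of paths = 11179838610

Inclusion–exclusion. Total paths: C(37, 20) = 15905368710. Through P₁: C(5, 2)·C(32, 18) = 4714356000. Through P₂: C(20, 16)·C(17, 4) = 11531100. Since P₁ is strictly southwest of P₂, a monotone path through both must visit P₁ then P₂; paths through both = C(5, 2)·C(15, 14)·C(17, 4) = 357000. Avoid both = 15905368710 − 4714356000 − 11531100 + 357000 = 11179838610.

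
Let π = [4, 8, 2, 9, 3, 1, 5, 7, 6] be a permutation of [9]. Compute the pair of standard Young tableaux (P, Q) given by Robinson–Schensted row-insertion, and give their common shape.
P = [1, 3, 5, 6] / [2, 7, 9] / [4, 8];  Q = [1, 2, 4, 8] / [3, 5, 7] / [6, 9];  common shape = (4, 3, 2)

Row-insert the values π_1, π_2, … into P one at a time, bumping the leftmost entry strictly greater than the inserted value down to the next row. The recording tableau Q records, in position (i, j), the step at which that cell was added to P.
  Insert 4 (step 1): P = [4];  Q = [1]
  Insert 8 (step 2): P = [4, 8];  Q = [1, 2]
  Insert 2 (step 3): P = [2, 8] / [4];  Q = [1, 2] / [3]
  Insert 9 (step 4): P = [2, 8, 9] / [4];  Q = [1, 2, 4] / [3]
  Insert 3 (step 5): P = [2, 3, 9] / [4, 8];  Q = [1, 2, 4] / [3, 5]
  Insert 1 (step 6): P = [1, 3, 9] / [2, 8] / [4];  Q = [1, 2, 4] / [3, 5] / [6]
  Insert 5 (step 7): P = [1, 3, 5] / [2, 8, 9] / [4];  Q = [1, 2, 4] / [3, 5, 7] / [6]
  Insert 7 (step 8): P = [1, 3, 5, 7] / [2, 8, 9] / [4];  Q = [1, 2, 4, 8] / [3, 5, 7] / [6]
  Insert 6 (step 9): P = [1, 3, 5, 6] / [2, 7, 9] / [4, 8];  Q = [1, 2, 4, 8] / [3, 5, 7] / [6, 9]
Final shape: (4, 3, 2).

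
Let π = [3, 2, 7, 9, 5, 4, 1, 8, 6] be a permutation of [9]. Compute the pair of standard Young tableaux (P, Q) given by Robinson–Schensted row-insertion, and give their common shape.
P = [1, 4, 6] / [2, 5, 8] / [3, 9] / [7];  Q = [1, 3, 4] / [2, 5, 8] / [6, 9] / [7];  common shape = (3, 3, 2, 1)

Row-insert the values π_1, π_2, … into P one at a time, bumping the leftmost entry strictly greater than the inserted value down to the next row. The recording tableau Q records, in position (i, j), the step at which that cell was added to P.
  Insert 3 (step 1): P = [3];  Q = [1]
  Insert 2 (step 2): P = [2] / [3];  Q = [1] / [2]
  Insert 7 (step 3): P = [2, 7] / [3];  Q = [1, 3] / [2]
  Insert 9 (step 4): P = [2, 7, 9] / [3];  Q = [1, 3, 4] / [2]
  Insert 5 (step 5): P = [2, 5, 9] / [3, 7];  Q = [1, 3, 4] / [2, 5]
  Insert 4 (step 6): P = [2, 4, 9] / [3, 5] / [7];  Q = [1, 3, 4] / [2, 5] / [6]
  Insert 1 (step 7): P = [1, 4, 9] / [2, 5] / [3] / [7];  Q = [1, 3, 4] / [2, 5] / [6] / [7]
  Insert 8 (step 8): P = [1, 4, 8] / [2, 5, 9] / [3] / [7];  Q = [1, 3, 4] / [2, 5, 8] / [6] / [7]
  Insert 6 (step 9): P = [1, 4, 6] / [2, 5, 8] / [3, 9] / [7];  Q = [1, 3, 4] / [2, 5, 8] / [6, 9] / [7]
Final shape: (3, 3, 2, 1).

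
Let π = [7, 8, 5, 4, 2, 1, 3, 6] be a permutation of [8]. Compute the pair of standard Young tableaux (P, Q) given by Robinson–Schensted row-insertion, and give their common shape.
P = [1, 3, 6] / [2, 8] / [4] / [5] / [7];  Q = [1, 2, 8] / [3, 7] / [4] / [5] / [6];  common shape = (3, 2, 1, 1, 1)

Row-insert the values π_1, π_2, … into P one at a time, bumping the leftmost entry strictly greater than the inserted value down to the next row. The recording tableau Q records, in position (i, j), the step at which that cell was added to P.
  Insert 7 (step 1): P = [7];  Q = [1]
  Insert 8 (step 2): P = [7, 8];  Q = [1, 2]
  Insert 5 (step 3): P = [5, 8] / [7];  Q = [1, 2] / [3]
  Insert 4 (step 4): P = [4, 8] / [5] / [7];  Q = [1, 2] / [3] / [4]
  Insert 2 (step 5): P = [2, 8] / [4] / [5] / [7];  Q = [1, 2] / [3] / [4] / [5]
  Insert 1 (step 6): P = [1, 8] / [2] / [4] / [5] / [7];  Q = [1, 2] / [3] / [4] / [5] / [6]
  Insert 3 (step 7): P = [1, 3] / [2, 8] / [4] / [5] / [7];  Q = [1, 2] / [3, 7] / [4] / [5] / [6]
  Insert 6 (step 8): P = [1, 3, 6] / [2, 8] / [4] / [5] / [7];  Q = [1, 2, 8] / [3, 7] / [4] / [5] / [6]
Final shape: (3, 2, 1, 1, 1).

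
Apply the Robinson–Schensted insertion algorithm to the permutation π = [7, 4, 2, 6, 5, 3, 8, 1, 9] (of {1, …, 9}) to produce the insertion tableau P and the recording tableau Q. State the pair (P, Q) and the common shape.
P = [1, 3, 8, 9] / [2, 5] / [4] / [6] / [7];  Q = [1, 4, 7, 9] / [2, 5] / [3] / [6] / [8];  common shape = (4, 2, 1, 1, 1)

Row-insert the values π_1, π_2, … into P one at a time, bumping the leftmost entry strictly greater than the inserted value down to the next row. The recording tableau Q records, in position (i, j), the step at which that cell was added to P.
  Insert 7 (step 1): P = [7];  Q = [1]
  Insert 4 (step 2): P = [4] / [7];  Q = [1] / [2]
  Insert 2 (step 3): P = [2] / [4] / [7];  Q = [1] / [2] / [3]
  Insert 6 (step 4): P = [2, 6] / [4] / [7];  Q = [1, 4] / [2] / [3]
  Insert 5 (step 5): P = [2, 5] / [4, 6] / [7];  Q = [1, 4] / [2, 5] / [3]
  Insert 3 (step 6): P = [2, 3] / [4, 5] / [6] / [7];  Q = [1, 4] / [2, 5] / [3] / [6]
  Insert 8 (step 7): P = [2, 3, 8] / [4, 5] / [6] / [7];  Q = [1, 4, 7] / [2, 5] / [3] / [6]
  Insert 1 (step 8): P = [1, 3, 8] / [2, 5] / [4] / [6] / [7];  Q = [1, 4, 7] / [2, 5] / [3] / [6] / [8]
  Insert 9 (step 9): P = [1, 3, 8, 9] / [2, 5] / [4] / [6] / [7];  Q = [1, 4, 7, 9] / [2, 5] / [3] / [6] / [8]
Final shape: (4, 2, 1, 1, 1).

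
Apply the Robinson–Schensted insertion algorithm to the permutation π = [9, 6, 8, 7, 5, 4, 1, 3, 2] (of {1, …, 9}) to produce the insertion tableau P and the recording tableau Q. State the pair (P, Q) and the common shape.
P = [1, 2] / [3, 7] / [4] / [5] / [6] / [8] / [9];  Q = [1, 3] / [2, 8] / [4] / [5] / [6] / [7] / [9];  common shape = (2, 2, 1, 1, 1, 1, 1)

Row-insert the values π_1, π_2, … into P one at a time, bumping the leftmost entry strictly greater than the inserted value down to the next row. The recording tableau Q records, in position (i, j), the step at which that cell was added to P.
  Insert 9 (step 1): P = [9];  Q = [1]
  Insert 6 (step 2): P = [6] / [9];  Q = [1] / [2]
  Insert 8 (step 3): P = [6, 8] / [9];  Q = [1, 3] / [2]
  Insert 7 (step 4): P = [6, 7] / [8] / [9];  Q = [1, 3] / [2] / [4]
  Insert 5 (step 5): P = [5, 7] / [6] / [8] / [9];  Q = [1, 3] / [2] / [4] / [5]
  Insert 4 (step 6): P = [4, 7] / [5] / [6] / [8] / [9];  Q = [1, 3] / [2] / [4] / [5] / [6]
  Insert 1 (step 7): P = [1, 7] / [4] / [5] / [6] / [8] / [9];  Q = [1, 3] / [2] / [4] / [5] / [6] / [7]
  Insert 3 (step 8): P = [1, 3] / [4, 7] / [5] / [6] / [8] / [9];  Q = [1, 3] / [2, 8] / [4] / [5] / [6] / [7]
  Insert 2 (step 9): P = [1, 2] / [3, 7] / [4] / [5] / [6] / [8] / [9];  Q = [1, 3] / [2, 8] / [4] / [5] / [6] / [7] / [9]
Final shape: (2, 2, 1, 1, 1, 1, 1).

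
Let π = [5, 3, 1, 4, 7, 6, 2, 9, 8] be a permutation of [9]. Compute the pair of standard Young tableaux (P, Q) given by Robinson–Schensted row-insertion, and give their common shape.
P = [1, 2, 6, 8] / [3, 4, 9] / [5, 7];  Q = [1, 4, 5, 8] / [2, 6, 9] / [3, 7];  common shape = (4, 3, 2)

Row-insert the values π_1, π_2, … into P one at a time, bumping the leftmost entry strictly greater than the inserted value down to the next row. The recording tableau Q records, in position (i, j), the step at which that cell was added to P.
  Insert 5 (step 1): P = [5];  Q = [1]
  Insert 3 (step 2): P = [3] / [5];  Q = [1] / [2]
  Insert 1 (step 3): P = [1] / [3] / [5];  Q = [1] / [2] / [3]
  Insert 4 (step 4): P = [1, 4] / [3] / [5];  Q = [1, 4] / [2] / [3]
  Insert 7 (step 5): P = [1, 4, 7] / [3] / [5];  Q = [1, 4, 5] / [2] / [3]
  Insert 6 (step 6): P = [1, 4, 6] / [3, 7] / [5];  Q = [1, 4, 5] / [2, 6] / [3]
  Insert 2 (step 7): P = [1, 2, 6] / [3, 4] / [5, 7];  Q = [1, 4, 5] / [2, 6] / [3, 7]
  Insert 9 (step 8): P = [1, 2, 6, 9] / [3, 4] / [5, 7];  Q = [1, 4, 5, 8] / [2, 6] / [3, 7]
  Insert 8 (step 9): P = [1, 2, 6, 8] / [3, 4, 9] / [5, 7];  Q = [1, 4, 5, 8] / [2, 6, 9] / [3, 7]
Final shape: (4, 3, 2).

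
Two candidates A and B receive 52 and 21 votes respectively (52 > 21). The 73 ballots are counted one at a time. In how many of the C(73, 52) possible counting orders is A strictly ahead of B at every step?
Strict-lead orderings = 460643843130588216

Total orderings of the 73 votes with 52 for A: C(73, 52) = 1084741953178481928. By the Bertrand ballot formula (Cycle Lemma / reflection principle), the number of orderings in which A is strictly ahead of B throughout is (p − q)/(p + q) · C(p + q, p) = (52 − 21)/(52 + 21) · 1084741953178481928 = 460643843130588216.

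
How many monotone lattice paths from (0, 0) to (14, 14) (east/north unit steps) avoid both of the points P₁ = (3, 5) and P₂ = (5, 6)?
Number of paths = 23563700

Inclusion–exclusion. Total paths: C(28, 14) = 40116600. Through P₁: C(8, 3)·C(20, 11) = 9405760. Through P₂: C(11, 5)·C(17, 9) = 11231220. Since P₁ is strictly southwest of P₂, a monotone path through both must visit P₁ then P₂; paths through both = C(8, 3)·C(3, 2)·C(17, 9) = 4084080. Avoid both = 40116600 − 9405760 − 11231220 + 4084080 = 23563700.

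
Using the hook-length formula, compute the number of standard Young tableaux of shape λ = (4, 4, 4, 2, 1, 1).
# SYT of shape (4, 4, 4, 2, 1, 1) = 300300

Hook-length formula: f^λ = n! / Π hook(c), product over all cells c of the Young diagram. For λ = (4, 4, 4, 2, 1, 1), n = 16 boxes. Hook lengths by row (left-to-right, top-to-bottom): [9, 6, 4, 3]; [8, 5, 3, 2]; [7, 4, 2, 1]; [4, 1]; [2]; [1]. Product of hooks = 69672960. So f^λ = 16! / 69672960 = 20922789888000 / 69672960 = 300300.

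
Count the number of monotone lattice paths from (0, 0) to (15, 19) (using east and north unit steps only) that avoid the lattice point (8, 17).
Number of paths = 1817030820

Total paths from (0, 0) to (15, 19): C(34, 15) = 1855967520. Paths through (8, 17): (paths (0, 0) → (8, 17)) × (paths (8, 17) → (15, 19)) = C(25, 8) · C(9, 7) = 1081575 · 36 = 38936700. Avoidance count = 1855967520 − 38936700 = 1817030820.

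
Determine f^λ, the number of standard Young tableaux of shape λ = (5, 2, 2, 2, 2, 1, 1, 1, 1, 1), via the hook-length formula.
# SYT of shape (5, 2, 2, 2, 2, 1, 1, 1, 1, 1) = 656370

Hook-length formula: f^λ = n! / Π hook(c), product over all cells c of the Young diagram. For λ = (5, 2, 2, 2, 2, 1, 1, 1, 1, 1), n = 18 boxes. Hook lengths by row (left-to-right, top-to-bottom): [14, 8, 3, 2, 1]; [10, 4]; [9, 3]; [8, 2]; [7, 1]; [5]; [4]; [3]; [2]; [1]. Product of hooks = 9754214400. So f^λ = 18! / 9754214400 = 6402373705728000 / 9754214400 = 656370.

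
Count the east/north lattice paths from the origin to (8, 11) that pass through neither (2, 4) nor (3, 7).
Number of paths = 42282

Inclusion–exclusion. Total paths: C(19, 8) = 75582. Through P₁: C(6, 2)·C(13, 6) = 25740. Through P₂: C(10, 3)·C(9, 5) = 15120. Since P₁ is strictly southwest of P₂, a monotone path through both must visit P₁ then P₂; paths through both = C(6, 2)·C(4, 1)·C(9, 5) = 7560. Avoid both = 75582 − 25740 − 15120 + 7560 = 42282.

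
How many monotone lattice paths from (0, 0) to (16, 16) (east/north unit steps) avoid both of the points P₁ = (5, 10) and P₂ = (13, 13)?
Number of paths = 365813162

Inclusion–exclusion. Total paths: C(32, 16) = 601080390. Through P₁: C(15, 5)·C(17, 11) = 37165128. Through P₂: C(26, 13)·C(6, 3) = 208012000. Since P₁ is strictly southwest of P₂, a monotone path through both must visit P₁ then P₂; paths through both = C(15, 5)·C(11, 8)·C(6, 3) = 9909900. Avoid both = 601080390 − 37165128 − 208012000 + 9909900 = 365813162.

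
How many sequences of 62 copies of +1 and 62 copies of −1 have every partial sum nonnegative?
C_62 = 24139737743045626825711458546273312

These ballot sequences are counted by the Catalan number C_n = (1/(n + 1)) · C(2n, n). For n = 62: C_62 = (1/63) · C(124, 62) = 1520803477811874490019821888415218656/63 = 24139737743045626825711458546273312.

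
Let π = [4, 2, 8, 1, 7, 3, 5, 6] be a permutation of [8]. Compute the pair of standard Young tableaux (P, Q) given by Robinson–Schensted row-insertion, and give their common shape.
P = [1, 3, 5, 6] / [2, 7] / [4, 8];  Q = [1, 3, 7, 8] / [2, 5] / [4, 6];  common shape = (4, 2, 2)

Row-insert the values π_1, π_2, … into P one at a time, bumping the leftmost entry strictly greater than the inserted value down to the next row. The recording tableau Q records, in position (i, j), the step at which that cell was added to P.
  Insert 4 (step 1): P = [4];  Q = [1]
  Insert 2 (step 2): P = [2] / [4];  Q = [1] / [2]
  Insert 8 (step 3): P = [2, 8] / [4];  Q = [1, 3] / [2]
  Insert 1 (step 4): P = [1, 8] / [2] / [4];  Q = [1, 3] / [2] / [4]
  Insert 7 (step 5): P = [1, 7] / [2, 8] / [4];  Q = [1, 3] / [2, 5] / [4]
  Insert 3 (step 6): P = [1, 3] / [2, 7] / [4, 8];  Q = [1, 3] / [2, 5] / [4, 6]
  Insert 5 (step 7): P = [1, 3, 5] / [2, 7] / [4, 8];  Q = [1, 3, 7] / [2, 5] / [4, 6]
  Insert 6 (step 8): P = [1, 3, 5, 6] / [2, 7] / [4, 8];  Q = [1, 3, 7, 8] / [2, 5] / [4, 6]
Final shape: (4, 2, 2).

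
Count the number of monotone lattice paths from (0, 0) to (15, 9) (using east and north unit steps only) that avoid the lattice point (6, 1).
Number of paths = 1137334

Total paths from (0, 0) to (15, 9): C(24, 15) = 1307504. Paths through (6, 1): (paths (0, 0) → (6, 1)) × (paths (6, 1) → (15, 9)) = C(7, 6) · C(17, 9) = 7 · 24310 = 170170. Avoidance count = 1307504 − 170170 = 1137334.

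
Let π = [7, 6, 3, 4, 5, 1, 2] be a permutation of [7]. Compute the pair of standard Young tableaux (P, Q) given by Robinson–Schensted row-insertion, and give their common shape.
P = [1, 2, 5] / [3, 4] / [6] / [7];  Q = [1, 4, 5] / [2, 7] / [3] / [6];  common shape = (3, 2, 1, 1)

Row-insert the values π_1, π_2, … into P one at a time, bumping the leftmost entry strictly greater than the inserted value down to the next row. The recording tableau Q records, in position (i, j), the step at which that cell was added to P.
  Insert 7 (step 1): P = [7];  Q = [1]
  Insert 6 (step 2): P = [6] / [7];  Q = [1] / [2]
  Insert 3 (step 3): P = [3] / [6] / [7];  Q = [1] / [2] / [3]
  Insert 4 (step 4): P = [3, 4] / [6] / [7];  Q = [1, 4] / [2] / [3]
  Insert 5 (step 5): P = [3, 4, 5] / [6] / [7];  Q = [1, 4, 5] / [2] / [3]
  Insert 1 (step 6): P = [1, 4, 5] / [3] / [6] / [7];  Q = [1, 4, 5] / [2] / [3] / [6]
  Insert 2 (step 7): P = [1, 2, 5] / [3, 4] / [6] / [7];  Q = [1, 4, 5] / [2, 7] / [3] / [6]
Final shape: (3, 2, 1, 1).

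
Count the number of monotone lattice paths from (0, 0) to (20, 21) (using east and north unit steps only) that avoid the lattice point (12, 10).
Number of paths = 220254139248

Total paths from (0, 0) to (20, 21): C(41, 20) = 269128937220. Paths through (12, 10): (paths (0, 0) → (12, 10)) × (paths (12, 10) → (20, 21)) = C(22, 12) · C(19, 8) = 646646 · 75582 = 48874797972. Avoidance count = 269128937220 − 48874797972 = 220254139248.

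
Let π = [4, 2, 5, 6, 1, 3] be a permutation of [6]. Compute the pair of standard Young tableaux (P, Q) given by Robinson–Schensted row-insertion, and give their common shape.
P = [1, 3, 6] / [2, 5] / [4];  Q = [1, 3, 4] / [2, 6] / [5];  common shape = (3, 2, 1)

Row-insert the values π_1, π_2, … into P one at a time, bumping the leftmost entry strictly greater than the inserted value down to the next row. The recording tableau Q records, in position (i, j), the step at which that cell was added to P.
  Insert 4 (step 1): P = [4];  Q = [1]
  Insert 2 (step 2): P = [2] / [4];  Q = [1] / [2]
  Insert 5 (step 3): P = [2, 5] / [4];  Q = [1, 3] / [2]
  Insert 6 (step 4): P = [2, 5, 6] / [4];  Q = [1, 3, 4] / [2]
  Insert 1 (step 5): P = [1, 5, 6] / [2] / [4];  Q = [1, 3, 4] / [2] / [5]
  Insert 3 (step 6): P = [1, 3, 6] / [2, 5] / [4];  Q = [1, 3, 4] / [2, 6] / [5]
Final shape: (3, 2, 1).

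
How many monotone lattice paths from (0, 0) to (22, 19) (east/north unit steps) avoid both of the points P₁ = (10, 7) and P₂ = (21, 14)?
Number of paths = 181865966824

Inclusion–exclusion. Total paths: C(41, 22) = 244662670200. Through P₁: C(17, 10)·C(24, 12) = 52590425888. Through P₂: C(35, 21)·C(6, 1) = 13919756400. Since P₁ is strictly southwest of P₂, a monotone path through both must visit P₁ then P₂; paths through both = C(17, 10)·C(18, 11)·C(6, 1) = 3713478912. Avoid both = 244662670200 − 52590425888 − 13919756400 + 3713478912 = 181865966824.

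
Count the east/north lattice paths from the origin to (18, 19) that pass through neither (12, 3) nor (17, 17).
Number of paths = 10653736545

Inclusion–exclusion. Total paths: C(37, 18) = 17672631900. Through P₁: C(15, 12)·C(22, 6) = 33948915. Through P₂: C(34, 17)·C(3, 1) = 7000818660. Since P₁ is strictly southwest of P₂, a monotone path through both must visit P₁ then P₂; paths through both = C(15, 12)·C(19, 5)·C(3, 1) = 15872220. Avoid both = 17672631900 − 33948915 − 7000818660 + 15872220 = 10653736545.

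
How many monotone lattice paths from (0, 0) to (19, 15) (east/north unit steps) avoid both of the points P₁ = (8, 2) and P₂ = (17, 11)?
Number of paths = 1454346840

Inclusion–exclusion. Total paths: C(34, 19) = 1855967520. Through P₁: C(10, 8)·C(24, 11) = 112326480. Through P₂: C(28, 17)·C(6, 2) = 322112700. Since P₁ is strictly southwest of P₂, a monotone path through both must visit P₁ then P₂; paths through both = C(10, 8)·C(18, 9)·C(6, 2) = 32818500. Avoid both = 1855967520 − 112326480 − 322112700 + 32818500 = 1454346840.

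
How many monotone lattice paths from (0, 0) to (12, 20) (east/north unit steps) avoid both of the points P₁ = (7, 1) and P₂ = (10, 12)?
Number of paths = 196484778

Inclusion–exclusion. Total paths: C(32, 12) = 225792840. Through P₁: C(8, 7)·C(24, 5) = 340032. Through P₂: C(22, 10)·C(10, 2) = 29099070. Since P₁ is strictly southwest of P₂, a monotone path through both must visit P₁ then P₂; paths through both = C(8, 7)·C(14, 3)·C(10, 2) = 131040. Avoid both = 225792840 − 340032 − 29099070 + 131040 = 196484778.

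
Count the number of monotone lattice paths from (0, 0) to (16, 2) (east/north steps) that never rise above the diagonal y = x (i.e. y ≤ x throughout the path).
Number of paths = 135

By the reflection principle (André's argument), the number of monotone paths to (16, 2) with n ≤ m that never go above y = x is C(18, 16) − C(18, 17) = 153 − 18 = 135.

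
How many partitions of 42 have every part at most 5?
p(42, parts ≤ 5) = 2062

Use the recurrence p(n, m) = p(n, m−1) + p(n−m, m): either the largest part is < m (count p(n, m−1)) or the largest part is exactly m (remove one copy of m, count p(n−m, m)). With p(0, ·) = 1 this gives p(42, parts ≤ 5) = 2062. (By conjugating Young diagrams, this also counts partitions of 42 into at most 5 parts.)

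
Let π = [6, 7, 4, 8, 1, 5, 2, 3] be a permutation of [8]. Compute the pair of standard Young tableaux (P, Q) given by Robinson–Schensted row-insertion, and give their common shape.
P = [1, 2, 3] / [4, 5, 8] / [6, 7];  Q = [1, 2, 4] / [3, 6, 8] / [5, 7];  common shape = (3, 3, 2)

Row-insert the values π_1, π_2, … into P one at a time, bumping the leftmost entry strictly greater than the inserted value down to the next row. The recording tableau Q records, in position (i, j), the step at which that cell was added to P.
  Insert 6 (step 1): P = [6];  Q = [1]
  Insert 7 (step 2): P = [6, 7];  Q = [1, 2]
  Insert 4 (step 3): P = [4, 7] / [6];  Q = [1, 2] / [3]
  Insert 8 (step 4): P = [4, 7, 8] / [6];  Q = [1, 2, 4] / [3]
  Insert 1 (step 5): P = [1, 7, 8] / [4] / [6];  Q = [1, 2, 4] / [3] / [5]
  Insert 5 (step 6): P = [1, 5, 8] / [4, 7] / [6];  Q = [1, 2, 4] / [3, 6] / [5]
  Insert 2 (step 7): P = [1, 2, 8] / [4, 5] / [6, 7];  Q = [1, 2, 4] / [3, 6] / [5, 7]
  Insert 3 (step 8): P = [1, 2, 3] / [4, 5, 8] / [6, 7];  Q = [1, 2, 4] / [3, 6, 8] / [5, 7]
Final shape: (3, 3, 2).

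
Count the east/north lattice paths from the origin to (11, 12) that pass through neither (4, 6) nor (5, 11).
Number of paths = 969962

Inclusion–exclusion. Total paths: C(23, 11) = 1352078. Through P₁: C(10, 4)·C(13, 7) = 360360. Through P₂: C(16, 5)·C(7, 6) = 30576. Since P₁ is strictly southwest of P₂, a monotone path through both must visit P₁ then P₂; paths through both = C(10, 4)·C(6, 1)·C(7, 6) = 8820. Avoid both = 1352078 − 360360 − 30576 + 8820 = 969962.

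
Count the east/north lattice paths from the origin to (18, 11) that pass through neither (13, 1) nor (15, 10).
Number of paths = 21483288

Inclusion–exclusion. Total paths: C(29, 18) = 34597290. Through P₁: C(14, 13)·C(15, 5) = 42042. Through P₂: C(25, 15)·C(4, 3) = 13075040. Since P₁ is strictly southwest of P₂, a monotone path through both must visit P₁ then P₂; paths through both = C(14, 13)·C(11, 2)·C(4, 3) = 3080. Avoid both = 34597290 − 42042 − 13075040 + 3080 = 21483288.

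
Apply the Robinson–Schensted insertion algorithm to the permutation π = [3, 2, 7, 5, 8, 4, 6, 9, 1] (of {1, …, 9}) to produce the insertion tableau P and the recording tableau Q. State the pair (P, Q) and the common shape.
P = [1, 4, 6, 9] / [2, 5, 8] / [3] / [7];  Q = [1, 3, 5, 8] / [2, 4, 7] / [6] / [9];  common shape = (4, 3, 1, 1)

Row-insert the values π_1, π_2, … into P one at a time, bumping the leftmost entry strictly greater than the inserted value down to the next row. The recording tableau Q records, in position (i, j), the step at which that cell was added to P.
  Insert 3 (step 1): P = [3];  Q = [1]
  Insert 2 (step 2): P = [2] / [3];  Q = [1] / [2]
  Insert 7 (step 3): P = [2, 7] / [3];  Q = [1, 3] / [2]
  Insert 5 (step 4): P = [2, 5] / [3, 7];  Q = [1, 3] / [2, 4]
  Insert 8 (step 5): P = [2, 5, 8] / [3, 7];  Q = [1, 3, 5] / [2, 4]
  Insert 4 (step 6): P = [2, 4, 8] / [3, 5] / [7];  Q = [1, 3, 5] / [2, 4] / [6]
  Insert 6 (step 7): P = [2, 4, 6] / [3, 5, 8] / [7];  Q = [1, 3, 5] / [2, 4, 7] / [6]
  Insert 9 (step 8): P = [2, 4, 6, 9] / [3, 5, 8] / [7];  Q = [1, 3, 5, 8] / [2, 4, 7] / [6]
  Insert 1 (step 9): P = [1, 4, 6, 9] / [2, 5, 8] / [3] / [7];  Q = [1, 3, 5, 8] / [2, 4, 7] / [6] / [9]
Final shape: (4, 3, 1, 1).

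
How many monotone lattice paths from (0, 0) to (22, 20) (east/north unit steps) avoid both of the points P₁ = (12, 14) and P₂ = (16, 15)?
Number of paths = 319912462730

Inclusion–exclusion. Total paths: C(42, 22) = 513791607420. Through P₁: C(26, 12)·C(16, 10) = 77338861600. Through P₂: C(31, 16)·C(11, 6) = 138849570090. Since P₁ is strictly southwest of P₂, a monotone path through both must visit P₁ then P₂; paths through both = C(26, 12)·C(5, 4)·C(11, 6) = 22309287000. Avoid both = 513791607420 − 77338861600 − 138849570090 + 22309287000 = 319912462730.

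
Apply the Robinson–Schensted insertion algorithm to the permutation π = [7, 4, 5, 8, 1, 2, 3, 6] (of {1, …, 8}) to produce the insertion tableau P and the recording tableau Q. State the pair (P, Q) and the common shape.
P = [1, 2, 3, 6] / [4, 5, 8] / [7];  Q = [1, 3, 4, 8] / [2, 6, 7] / [5];  common shape = (4, 3, 1)

Row-insert the values π_1, π_2, … into P one at a time, bumping the leftmost entry strictly greater than the inserted value down to the next row. The recording tableau Q records, in position (i, j), the step at which that cell was added to P.
  Insert 7 (step 1): P = [7];  Q = [1]
  Insert 4 (step 2): P = [4] / [7];  Q = [1] / [2]
  Insert 5 (step 3): P = [4, 5] / [7];  Q = [1, 3] / [2]
  Insert 8 (step 4): P = [4, 5, 8] / [7];  Q = [1, 3, 4] / [2]
  Insert 1 (step 5): P = [1, 5, 8] / [4] / [7];  Q = [1, 3, 4] / [2] / [5]
  Insert 2 (step 6): P = [1, 2, 8] / [4, 5] / [7];  Q = [1, 3, 4] / [2, 6] / [5]
  Insert 3 (step 7): P = [1, 2, 3] / [4, 5, 8] / [7];  Q = [1, 3, 4] / [2, 6, 7] / [5]
  Insert 6 (step 8): P = [1, 2, 3, 6] / [4, 5, 8] / [7];  Q = [1, 3, 4, 8] / [2, 6, 7] / [5]
Final shape: (4, 3, 1).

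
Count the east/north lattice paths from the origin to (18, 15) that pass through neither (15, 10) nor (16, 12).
Number of paths = 647953010

Inclusion–exclusion. Total paths: C(33, 18) = 1037158320. Through P₁: C(25, 15)·C(8, 3) = 183050560. Through P₂: C(28, 16)·C(5, 2) = 304217550. Since P₁ is strictly southwest of P₂, a monotone path through both must visit P₁ then P₂; paths through both = C(25, 15)·C(3, 1)·C(5, 2) = 98062800. Avoid both = 1037158320 − 183050560 − 304217550 + 98062800 = 647953010.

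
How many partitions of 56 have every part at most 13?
p(56, parts ≤ 13) = 251274

Use the recurrence p(n, m) = p(n, m−1) + p(n−m, m): either the largest part is < m (count p(n, m−1)) or the largest part is exactly m (remove one copy of m, count p(n−m, m)). With p(0, ·) = 1 this gives p(56, parts ≤ 13) = 251274. (By conjugating Young diagrams, this also counts partitions of 56 into at most 13 parts.)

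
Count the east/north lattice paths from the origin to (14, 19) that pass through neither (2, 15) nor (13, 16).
Number of paths = 547112548

Inclusion–exclusion. Total paths: C(33, 14) = 818809200. Through P₁: C(17, 2)·C(16, 12) = 247520. Through P₂: C(29, 13)·C(4, 1) = 271455660. Since P₁ is strictly southwest of P₂, a monotone path through both must visit P₁ then P₂; paths through both = C(17, 2)·C(12, 11)·C(4, 1) = 6528. Avoid both = 818809200 − 247520 − 271455660 + 6528 = 547112548.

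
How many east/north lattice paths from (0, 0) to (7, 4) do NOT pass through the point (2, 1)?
Number of paths = 162

Total paths from (0, 0) to (7, 4): C(11, 7) = 330. Paths through (2, 1): (paths (0, 0) → (2, 1)) × (paths (2, 1) → (7, 4)) = C(3, 2) · C(8, 5) = 3 · 56 = 168. Avoidance count = 330 − 168 = 162.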